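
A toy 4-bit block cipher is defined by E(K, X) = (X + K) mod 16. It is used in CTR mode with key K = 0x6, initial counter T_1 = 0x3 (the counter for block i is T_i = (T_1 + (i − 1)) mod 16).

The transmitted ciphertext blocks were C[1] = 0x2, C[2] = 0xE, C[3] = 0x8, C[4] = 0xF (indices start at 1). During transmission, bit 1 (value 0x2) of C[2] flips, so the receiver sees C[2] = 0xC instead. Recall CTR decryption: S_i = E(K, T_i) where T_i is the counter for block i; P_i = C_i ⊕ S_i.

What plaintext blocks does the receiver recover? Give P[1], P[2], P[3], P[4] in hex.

Only C[2] changed, to 0xC. In CTR, a change in C_i flips the same bit in P_i only; the keystream is unaffected. Decrypting the received ciphertext:
P[1]: T = 0x3, S = E(K, T) = 0x9; 0x2 ⊕ 0x9 = 0xB.
P[2]: T = 0x4, S = E(K, T) = 0xA; 0xC ⊕ 0xA = 0x6.
P[3]: T = 0x5, S = E(K, T) = 0xB; 0x8 ⊕ 0xB = 0x3.
P[4]: T = 0x6, S = E(K, T) = 0xC; 0xF ⊕ 0xC = 0x3.
Blocks that differ from the original plaintext: P[2].

P[1] = 0xB, P[2] = 0x6, P[3] = 0x3, P[4] = 0x3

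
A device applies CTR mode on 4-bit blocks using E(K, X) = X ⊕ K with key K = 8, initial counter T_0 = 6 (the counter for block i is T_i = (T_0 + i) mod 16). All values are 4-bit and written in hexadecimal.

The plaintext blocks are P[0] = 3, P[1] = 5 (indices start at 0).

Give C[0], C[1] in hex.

C[0] = D, C[1] = A

CTR encryption: S_i = E(K, T_i) where T_i is the counter for block i; C_i = P_i ⊕ S_i.
C[0]: T = 6, S = E(K, T) = E; 3 ⊕ E = D.
C[1]: T = 7, S = E(K, T) = F; 5 ⊕ F = A.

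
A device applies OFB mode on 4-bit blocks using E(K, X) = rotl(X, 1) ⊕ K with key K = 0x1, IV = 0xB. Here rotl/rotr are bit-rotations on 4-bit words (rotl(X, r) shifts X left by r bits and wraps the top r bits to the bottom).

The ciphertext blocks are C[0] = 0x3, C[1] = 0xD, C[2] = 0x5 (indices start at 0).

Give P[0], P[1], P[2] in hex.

P[0] = 0x5, P[1] = 0x0, P[2] = 0xF

OFB decryption: S_i = E(K, S_{i−1}) with S_{−1} = IV; P_i = C_i ⊕ S_i.
P[0]: S = E(K, 0xB) = 0x6; 0x3 ⊕ 0x6 = 0x5.
P[1]: S = E(K, 0x6) = 0xD; 0xD ⊕ 0xD = 0x0.
P[2]: S = E(K, 0xD) = 0xA; 0x5 ⊕ 0xA = 0xF.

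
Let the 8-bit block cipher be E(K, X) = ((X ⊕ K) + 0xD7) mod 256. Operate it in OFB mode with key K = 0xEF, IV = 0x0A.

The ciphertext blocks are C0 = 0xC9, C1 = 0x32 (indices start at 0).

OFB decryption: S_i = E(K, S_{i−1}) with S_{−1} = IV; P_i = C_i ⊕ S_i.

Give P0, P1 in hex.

P0: S = E(K, 0x0A) = 0xBC; 0xC9 ⊕ 0xBC = 0x75.
P1: S = E(K, 0xBC) = 0x2A; 0x32 ⊕ 0x2A = 0x18.

P0 = 0x75, P1 = 0x18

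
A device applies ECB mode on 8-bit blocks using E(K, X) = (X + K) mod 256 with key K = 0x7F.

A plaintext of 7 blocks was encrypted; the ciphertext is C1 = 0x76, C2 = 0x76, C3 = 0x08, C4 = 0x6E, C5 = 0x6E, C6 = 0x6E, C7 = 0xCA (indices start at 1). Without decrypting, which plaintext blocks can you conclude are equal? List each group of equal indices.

ECB encrypts each block independently with the same key, so equal ciphertext blocks imply equal plaintext blocks.
C1 = C2 = 0x76, so P1 = P2.
C4 = C5 = C6 = 0x6E, so P4 = P5 = P6.

P1 = P2; P4 = P5 = P6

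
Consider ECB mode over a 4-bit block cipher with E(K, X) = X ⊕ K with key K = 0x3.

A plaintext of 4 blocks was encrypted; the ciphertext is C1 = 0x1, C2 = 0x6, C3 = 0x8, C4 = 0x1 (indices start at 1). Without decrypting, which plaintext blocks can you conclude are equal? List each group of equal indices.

P1 = P4

ECB encrypts each block independently with the same key, so equal ciphertext blocks imply equal plaintext blocks.
C1 = C4 = 0x1, so P1 = P4.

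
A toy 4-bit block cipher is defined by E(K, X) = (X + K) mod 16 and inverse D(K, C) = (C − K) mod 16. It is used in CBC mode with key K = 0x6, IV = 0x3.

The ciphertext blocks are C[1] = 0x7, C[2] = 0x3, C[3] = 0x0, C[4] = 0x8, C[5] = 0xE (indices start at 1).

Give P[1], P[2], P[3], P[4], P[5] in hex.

P[1] = 0x2, P[2] = 0xA, P[3] = 0x9, P[4] = 0x2, P[5] = 0x0

CBC decryption: P_i = D(K, C_i) ⊕ C_{i−1}, with C_{0} = IV.
P[1]: D(K, 0x7) = 0x1; 0x1 ⊕ 0x3 = 0x2.
P[2]: D(K, 0x3) = 0xD; 0xD ⊕ 0x7 = 0xA.
P[3]: D(K, 0x0) = 0xA; 0xA ⊕ 0x3 = 0x9.
P[4]: D(K, 0x8) = 0x2; 0x2 ⊕ 0x0 = 0x2.
P[5]: D(K, 0xE) = 0x8; 0x8 ⊕ 0x8 = 0x0.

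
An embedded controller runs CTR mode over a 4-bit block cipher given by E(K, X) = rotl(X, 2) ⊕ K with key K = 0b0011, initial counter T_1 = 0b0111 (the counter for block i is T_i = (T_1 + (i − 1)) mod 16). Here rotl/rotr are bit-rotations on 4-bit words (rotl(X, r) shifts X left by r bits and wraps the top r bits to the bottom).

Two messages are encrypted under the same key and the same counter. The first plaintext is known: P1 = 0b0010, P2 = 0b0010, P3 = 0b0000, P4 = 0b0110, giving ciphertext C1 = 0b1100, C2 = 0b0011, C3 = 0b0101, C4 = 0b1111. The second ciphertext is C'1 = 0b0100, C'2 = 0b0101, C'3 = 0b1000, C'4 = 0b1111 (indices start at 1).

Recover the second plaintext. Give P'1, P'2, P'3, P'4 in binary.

P'1 = 0b1010, P'2 = 0b0100, P'3 = 0b1101, P'4 = 0b0110

In CTR with a reused counter, both messages share the same keystream S_i, so C_i ⊕ C'_i = P_i ⊕ P'_i and thus P'_i = P_i ⊕ C_i ⊕ C'_i.
P'1: 0b0010 ⊕ 0b1100 ⊕ 0b0100 = 0b1010.
P'2: 0b0010 ⊕ 0b0011 ⊕ 0b0101 = 0b0100.
P'3: 0b0000 ⊕ 0b0101 ⊕ 0b1000 = 0b1101.
P'4: 0b0110 ⊕ 0b1111 ⊕ 0b1111 = 0b0110.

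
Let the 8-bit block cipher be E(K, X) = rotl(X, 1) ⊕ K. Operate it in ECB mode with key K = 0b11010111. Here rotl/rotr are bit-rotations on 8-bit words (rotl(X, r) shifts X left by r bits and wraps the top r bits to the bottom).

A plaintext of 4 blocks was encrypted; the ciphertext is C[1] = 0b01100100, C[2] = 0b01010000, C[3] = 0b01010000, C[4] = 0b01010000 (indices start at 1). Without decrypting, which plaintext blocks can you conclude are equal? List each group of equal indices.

ECB encrypts each block independently with the same key, so equal ciphertext blocks imply equal plaintext blocks.
C[2] = C[3] = C[4] = 0b01010000, so P[2] = P[3] = P[4].

P[2] = P[3] = P[4]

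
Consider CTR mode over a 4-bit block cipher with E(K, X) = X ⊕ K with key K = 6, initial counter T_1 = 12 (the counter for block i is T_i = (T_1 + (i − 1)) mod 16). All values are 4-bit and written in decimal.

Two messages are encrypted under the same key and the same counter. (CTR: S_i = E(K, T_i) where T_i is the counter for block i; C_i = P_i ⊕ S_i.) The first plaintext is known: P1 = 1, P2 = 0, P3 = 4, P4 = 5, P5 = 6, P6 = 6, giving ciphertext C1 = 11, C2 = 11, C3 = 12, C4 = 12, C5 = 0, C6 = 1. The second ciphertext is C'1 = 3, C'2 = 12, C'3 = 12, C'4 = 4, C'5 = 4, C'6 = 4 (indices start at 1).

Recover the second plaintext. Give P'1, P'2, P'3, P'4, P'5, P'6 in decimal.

P'1 = 9, P'2 = 7, P'3 = 4, P'4 = 13, P'5 = 2, P'6 = 3

In CTR with a reused counter, both messages share the same keystream S_i, so C_i ⊕ C'_i = P_i ⊕ P'_i and thus P'_i = P_i ⊕ C_i ⊕ C'_i.
P'1: 1 ⊕ 11 ⊕ 3 = 9.
P'2: 0 ⊕ 11 ⊕ 12 = 7.
P'3: 4 ⊕ 12 ⊕ 12 = 4.
P'4: 5 ⊕ 12 ⊕ 4 = 13.
P'5: 6 ⊕ 0 ⊕ 4 = 2.
P'6: 6 ⊕ 1 ⊕ 4 = 3.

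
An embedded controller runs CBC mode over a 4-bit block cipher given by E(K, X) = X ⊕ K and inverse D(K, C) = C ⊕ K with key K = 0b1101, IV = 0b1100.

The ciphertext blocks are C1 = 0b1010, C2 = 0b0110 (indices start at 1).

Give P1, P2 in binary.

CBC decryption: P_i = D(K, C_i) ⊕ C_{i−1}, with C_{0} = IV.
P1: D(K, 0b1010) = 0b0111; 0b0111 ⊕ 0b1100 = 0b1011.
P2: D(K, 0b0110) = 0b1011; 0b1011 ⊕ 0b1010 = 0b0001.

P1 = 0b1011, P2 = 0b0001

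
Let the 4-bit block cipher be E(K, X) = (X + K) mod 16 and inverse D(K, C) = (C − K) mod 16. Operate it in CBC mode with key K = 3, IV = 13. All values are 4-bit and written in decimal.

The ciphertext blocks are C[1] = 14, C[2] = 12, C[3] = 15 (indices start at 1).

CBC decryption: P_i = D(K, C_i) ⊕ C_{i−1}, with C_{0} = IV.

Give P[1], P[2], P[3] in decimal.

P[1]: D(K, 14) = 11; 11 ⊕ 13 = 6.
P[2]: D(K, 12) = 9; 9 ⊕ 14 = 7.
P[3]: D(K, 15) = 12; 12 ⊕ 12 = 0.

P[1] = 6, P[2] = 7, P[3] = 0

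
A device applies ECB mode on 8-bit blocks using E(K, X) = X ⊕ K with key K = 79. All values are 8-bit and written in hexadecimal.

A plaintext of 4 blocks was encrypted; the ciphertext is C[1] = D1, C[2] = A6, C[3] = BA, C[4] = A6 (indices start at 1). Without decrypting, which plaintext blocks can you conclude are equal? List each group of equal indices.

P[2] = P[4]

ECB encrypts each block independently with the same key, so equal ciphertext blocks imply equal plaintext blocks.
C[2] = C[4] = A6, so P[2] = P[4].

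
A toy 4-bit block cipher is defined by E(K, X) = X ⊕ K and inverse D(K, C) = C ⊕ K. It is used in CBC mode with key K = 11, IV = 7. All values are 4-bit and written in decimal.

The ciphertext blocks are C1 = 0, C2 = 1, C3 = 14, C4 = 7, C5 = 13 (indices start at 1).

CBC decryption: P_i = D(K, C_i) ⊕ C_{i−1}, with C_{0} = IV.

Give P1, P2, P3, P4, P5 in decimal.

P1: D(K, 0) = 11; 11 ⊕ 7 = 12.
P2: D(K, 1) = 10; 10 ⊕ 0 = 10.
P3: D(K, 14) = 5; 5 ⊕ 1 = 4.
P4: D(K, 7) = 12; 12 ⊕ 14 = 2.
P5: D(K, 13) = 6; 6 ⊕ 7 = 1.

P1 = 12, P2 = 10, P3 = 4, P4 = 2, P5 = 1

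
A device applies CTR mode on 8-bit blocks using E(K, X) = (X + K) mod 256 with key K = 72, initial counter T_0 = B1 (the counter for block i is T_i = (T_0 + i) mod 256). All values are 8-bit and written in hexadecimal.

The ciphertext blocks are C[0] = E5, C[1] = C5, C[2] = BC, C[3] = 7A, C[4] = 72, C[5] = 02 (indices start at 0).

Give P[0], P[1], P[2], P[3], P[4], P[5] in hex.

CTR decryption: S_i = E(K, T_i) where T_i is the counter for block i; P_i = C_i ⊕ S_i.
P[0]: T = B1, S = E(K, T) = 23; E5 ⊕ 23 = C6.
P[1]: T = B2, S = E(K, T) = 24; C5 ⊕ 24 = E1.
P[2]: T = B3, S = E(K, T) = 25; BC ⊕ 25 = 99.
P[3]: T = B4, S = E(K, T) = 26; 7A ⊕ 26 = 5C.
P[4]: T = B5, S = E(K, T) = 27; 72 ⊕ 27 = 55.
P[5]: T = B6, S = E(K, T) = 28; 02 ⊕ 28 = 2A.

P[0] = C6, P[1] = E1, P[2] = 99, P[3] = 5C, P[4] = 55, P[5] = 2A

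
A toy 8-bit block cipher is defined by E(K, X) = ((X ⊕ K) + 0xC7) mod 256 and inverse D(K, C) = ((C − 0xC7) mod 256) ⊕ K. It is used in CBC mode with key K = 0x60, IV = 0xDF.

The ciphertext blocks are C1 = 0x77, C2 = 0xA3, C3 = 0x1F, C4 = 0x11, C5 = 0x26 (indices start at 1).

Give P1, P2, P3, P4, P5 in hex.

CBC decryption: P_i = D(K, C_i) ⊕ C_{i−1}, with C_{0} = IV.
P1: D(K, 0x77) = 0xD0; 0xD0 ⊕ 0xDF = 0x0F.
P2: D(K, 0xA3) = 0xBC; 0xBC ⊕ 0x77 = 0xCB.
P3: D(K, 0x1F) = 0x38; 0x38 ⊕ 0xA3 = 0x9B.
P4: D(K, 0x11) = 0x2A; 0x2A ⊕ 0x1F = 0x35.
P5: D(K, 0x26) = 0x3F; 0x3F ⊕ 0x11 = 0x2E.

P1 = 0x0F, P2 = 0xCB, P3 = 0x9B, P4 = 0x35, P5 = 0x2E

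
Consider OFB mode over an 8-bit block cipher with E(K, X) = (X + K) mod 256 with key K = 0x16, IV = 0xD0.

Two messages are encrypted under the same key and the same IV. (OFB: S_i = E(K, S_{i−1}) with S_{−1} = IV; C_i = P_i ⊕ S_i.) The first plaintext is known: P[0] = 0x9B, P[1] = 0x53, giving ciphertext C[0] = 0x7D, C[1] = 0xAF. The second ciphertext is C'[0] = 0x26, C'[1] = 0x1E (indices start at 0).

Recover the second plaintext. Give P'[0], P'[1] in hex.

P'[0] = 0xC0, P'[1] = 0xE2

In OFB with a reused IV, both messages share the same keystream S_i, so C_i ⊕ C'_i = P_i ⊕ P'_i and thus P'_i = P_i ⊕ C_i ⊕ C'_i.
P'[0]: 0x9B ⊕ 0x7D ⊕ 0x26 = 0xC0.
P'[1]: 0x53 ⊕ 0xAF ⊕ 0x1E = 0xE2.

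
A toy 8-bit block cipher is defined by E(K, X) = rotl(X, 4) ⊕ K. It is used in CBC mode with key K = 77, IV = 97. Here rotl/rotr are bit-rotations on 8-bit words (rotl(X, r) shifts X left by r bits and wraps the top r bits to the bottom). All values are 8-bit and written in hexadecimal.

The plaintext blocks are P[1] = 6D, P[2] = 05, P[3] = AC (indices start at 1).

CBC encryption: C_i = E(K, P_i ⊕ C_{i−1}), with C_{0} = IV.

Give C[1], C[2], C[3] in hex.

C[1]: P[1] ⊕ 97 = FA; E(K, FA) = D8.
C[2]: P[2] ⊕ D8 = DD; E(K, DD) = AA.
C[3]: P[3] ⊕ AA = 06; E(K, 06) = 17.

C[1] = D8, C[2] = AA, C[3] = 17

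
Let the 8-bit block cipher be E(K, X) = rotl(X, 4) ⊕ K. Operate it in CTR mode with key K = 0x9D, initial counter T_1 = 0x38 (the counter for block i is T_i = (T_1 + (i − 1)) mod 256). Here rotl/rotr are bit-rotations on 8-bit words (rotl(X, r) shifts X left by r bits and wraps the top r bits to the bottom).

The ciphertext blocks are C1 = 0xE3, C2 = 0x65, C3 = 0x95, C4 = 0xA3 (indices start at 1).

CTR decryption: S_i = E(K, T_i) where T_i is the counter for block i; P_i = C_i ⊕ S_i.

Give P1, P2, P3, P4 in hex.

P1: T = 0x38, S = E(K, T) = 0x1E; 0xE3 ⊕ 0x1E = 0xFD.
P2: T = 0x39, S = E(K, T) = 0x0E; 0x65 ⊕ 0x0E = 0x6B.
P3: T = 0x3A, S = E(K, T) = 0x3E; 0x95 ⊕ 0x3E = 0xAB.
P4: T = 0x3B, S = E(K, T) = 0x2E; 0xA3 ⊕ 0x2E = 0x8D.

P1 = 0xFD, P2 = 0x6B, P3 = 0xAB, P4 = 0x8D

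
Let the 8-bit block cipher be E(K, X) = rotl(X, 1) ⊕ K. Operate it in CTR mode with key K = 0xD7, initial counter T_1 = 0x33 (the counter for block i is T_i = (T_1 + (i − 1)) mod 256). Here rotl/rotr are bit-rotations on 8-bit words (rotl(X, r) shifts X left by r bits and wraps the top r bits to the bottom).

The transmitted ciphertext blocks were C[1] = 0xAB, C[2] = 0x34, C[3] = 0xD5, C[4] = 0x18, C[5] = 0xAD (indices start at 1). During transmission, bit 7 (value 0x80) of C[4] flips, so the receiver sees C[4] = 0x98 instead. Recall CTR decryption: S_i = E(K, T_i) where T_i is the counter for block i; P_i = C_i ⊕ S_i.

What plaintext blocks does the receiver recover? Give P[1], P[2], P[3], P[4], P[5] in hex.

P[1] = 0x1A, P[2] = 0x8B, P[3] = 0x68, P[4] = 0x23, P[5] = 0x14

Only C[4] changed, to 0x98. In CTR, a change in C_i flips the same bit in P_i only; the keystream is unaffected. Decrypting the received ciphertext:
P[1]: T = 0x33, S = E(K, T) = 0xB1; 0xAB ⊕ 0xB1 = 0x1A.
P[2]: T = 0x34, S = E(K, T) = 0xBF; 0x34 ⊕ 0xBF = 0x8B.
P[3]: T = 0x35, S = E(K, T) = 0xBD; 0xD5 ⊕ 0xBD = 0x68.
P[4]: T = 0x36, S = E(K, T) = 0xBB; 0x98 ⊕ 0xBB = 0x23.
P[5]: T = 0x37, S = E(K, T) = 0xB9; 0xAD ⊕ 0xB9 = 0x14.
Blocks that differ from the original plaintext: P[4].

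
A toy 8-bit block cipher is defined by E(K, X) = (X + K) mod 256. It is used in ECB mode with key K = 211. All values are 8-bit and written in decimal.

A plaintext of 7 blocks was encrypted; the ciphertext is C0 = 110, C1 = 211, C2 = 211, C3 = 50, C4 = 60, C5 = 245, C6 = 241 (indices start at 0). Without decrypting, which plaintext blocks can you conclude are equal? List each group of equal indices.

ECB encrypts each block independently with the same key, so equal ciphertext blocks imply equal plaintext blocks.
C1 = C2 = 211, so P1 = P2.

P1 = P2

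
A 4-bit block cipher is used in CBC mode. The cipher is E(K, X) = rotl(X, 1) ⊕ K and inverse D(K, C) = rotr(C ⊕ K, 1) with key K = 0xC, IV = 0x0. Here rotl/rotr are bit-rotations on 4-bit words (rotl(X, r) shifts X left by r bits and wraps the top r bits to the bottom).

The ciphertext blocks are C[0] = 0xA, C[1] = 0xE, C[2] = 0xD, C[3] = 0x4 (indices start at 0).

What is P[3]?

CBC decryption: P_i = D(K, C_i) ⊕ C_{i−1}, with C_{−1} = IV.
P[3]: D(K, 0x4) = 0x4; 0x4 ⊕ 0xD = 0x9.

P[3] = 0x9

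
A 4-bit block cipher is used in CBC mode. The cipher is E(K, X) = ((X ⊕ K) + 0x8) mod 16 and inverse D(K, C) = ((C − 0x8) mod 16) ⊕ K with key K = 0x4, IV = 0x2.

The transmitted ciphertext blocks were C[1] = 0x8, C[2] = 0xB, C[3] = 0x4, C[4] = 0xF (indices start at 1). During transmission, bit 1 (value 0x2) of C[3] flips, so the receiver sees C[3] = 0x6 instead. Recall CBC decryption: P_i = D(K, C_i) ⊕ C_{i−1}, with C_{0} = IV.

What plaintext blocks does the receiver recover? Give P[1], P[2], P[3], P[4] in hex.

Only C[3] changed, to 0x6. In CBC, a change in C_i garbles P_i and flips the same bit in P_{i+1}. Decrypting the received ciphertext:
P[1]: D(K, 0x8) = 0x4; 0x4 ⊕ 0x2 = 0x6.
P[2]: D(K, 0xB) = 0x7; 0x7 ⊕ 0x8 = 0xF.
P[3]: D(K, 0x6) = 0xA; 0xA ⊕ 0xB = 0x1.
P[4]: D(K, 0xF) = 0x3; 0x3 ⊕ 0x6 = 0x5.
Blocks that differ from the original plaintext: P[3], P[4].

P[1] = 0x6, P[2] = 0xF, P[3] = 0x1, P[4] = 0x5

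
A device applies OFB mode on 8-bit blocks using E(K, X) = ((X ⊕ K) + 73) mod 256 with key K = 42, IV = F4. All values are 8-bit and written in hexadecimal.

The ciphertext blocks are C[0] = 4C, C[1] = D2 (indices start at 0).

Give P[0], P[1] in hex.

OFB decryption: S_i = E(K, S_{i−1}) with S_{−1} = IV; P_i = C_i ⊕ S_i.
P[0]: S = E(K, F4) = 29; 4C ⊕ 29 = 65.
P[1]: S = E(K, 29) = DE; D2 ⊕ DE = 0C.

P[0] = 65, P[1] = 0C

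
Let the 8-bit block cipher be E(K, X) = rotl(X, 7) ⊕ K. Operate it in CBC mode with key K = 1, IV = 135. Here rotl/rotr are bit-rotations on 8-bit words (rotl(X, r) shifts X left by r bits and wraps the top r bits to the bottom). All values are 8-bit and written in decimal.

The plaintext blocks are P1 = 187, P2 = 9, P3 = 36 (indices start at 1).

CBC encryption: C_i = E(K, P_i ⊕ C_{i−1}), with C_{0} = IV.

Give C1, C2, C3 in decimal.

C1: P1 ⊕ 135 = 60; E(K, 60) = 31.
C2: P2 ⊕ 31 = 22; E(K, 22) = 10.
C3: P3 ⊕ 10 = 46; E(K, 46) = 22.

C1 = 31, C2 = 10, C3 = 22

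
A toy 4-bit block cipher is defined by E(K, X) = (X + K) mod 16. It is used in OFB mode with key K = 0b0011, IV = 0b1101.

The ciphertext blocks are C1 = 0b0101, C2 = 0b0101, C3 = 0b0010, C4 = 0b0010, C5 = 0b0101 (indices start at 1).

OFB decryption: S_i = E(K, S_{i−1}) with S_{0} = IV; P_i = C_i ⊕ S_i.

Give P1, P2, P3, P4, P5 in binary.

P1: S = E(K, 0b1101) = 0b0000; 0b0101 ⊕ 0b0000 = 0b0101.
P2: S = E(K, 0b0000) = 0b0011; 0b0101 ⊕ 0b0011 = 0b0110.
P3: S = E(K, 0b0011) = 0b0110; 0b0010 ⊕ 0b0110 = 0b0100.
P4: S = E(K, 0b0110) = 0b1001; 0b0010 ⊕ 0b1001 = 0b1011.
P5: S = E(K, 0b1001) = 0b1100; 0b0101 ⊕ 0b1100 = 0b1001.

P1 = 0b0101, P2 = 0b0110, P3 = 0b0100, P4 = 0b1011, P5 = 0b1001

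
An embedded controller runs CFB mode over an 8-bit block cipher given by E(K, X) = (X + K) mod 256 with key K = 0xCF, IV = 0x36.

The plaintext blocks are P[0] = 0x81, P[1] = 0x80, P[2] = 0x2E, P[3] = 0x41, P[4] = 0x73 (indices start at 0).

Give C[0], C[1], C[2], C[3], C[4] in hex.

C[0] = 0x84, C[1] = 0xD3, C[2] = 0x8C, C[3] = 0x1A, C[4] = 0x9A

CFB encryption: C_i = P_i ⊕ E(K, C_{i−1}), with C_{−1} = IV.
C[0]: E(K, 0x36) = 0x05; 0x81 ⊕ 0x05 = 0x84.
C[1]: E(K, 0x84) = 0x53; 0x80 ⊕ 0x53 = 0xD3.
C[2]: E(K, 0xD3) = 0xA2; 0x2E ⊕ 0xA2 = 0x8C.
C[3]: E(K, 0x8C) = 0x5B; 0x41 ⊕ 0x5B = 0x1A.
C[4]: E(K, 0x1A) = 0xE9; 0x73 ⊕ 0xE9 = 0x9A.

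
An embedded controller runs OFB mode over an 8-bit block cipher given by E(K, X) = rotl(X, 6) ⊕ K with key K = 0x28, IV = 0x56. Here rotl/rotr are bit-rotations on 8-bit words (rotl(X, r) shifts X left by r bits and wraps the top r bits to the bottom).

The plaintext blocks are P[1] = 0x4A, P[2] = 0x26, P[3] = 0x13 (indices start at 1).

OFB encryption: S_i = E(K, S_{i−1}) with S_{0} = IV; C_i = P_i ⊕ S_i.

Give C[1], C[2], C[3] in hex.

C[1]: S = E(K, 0x56) = 0xBD; 0x4A ⊕ 0xBD = 0xF7.
C[2]: S = E(K, 0xBD) = 0x47; 0x26 ⊕ 0x47 = 0x61.
C[3]: S = E(K, 0x47) = 0xF9; 0x13 ⊕ 0xF9 = 0xEA.

C[1] = 0xF7, C[2] = 0x61, C[3] = 0xEA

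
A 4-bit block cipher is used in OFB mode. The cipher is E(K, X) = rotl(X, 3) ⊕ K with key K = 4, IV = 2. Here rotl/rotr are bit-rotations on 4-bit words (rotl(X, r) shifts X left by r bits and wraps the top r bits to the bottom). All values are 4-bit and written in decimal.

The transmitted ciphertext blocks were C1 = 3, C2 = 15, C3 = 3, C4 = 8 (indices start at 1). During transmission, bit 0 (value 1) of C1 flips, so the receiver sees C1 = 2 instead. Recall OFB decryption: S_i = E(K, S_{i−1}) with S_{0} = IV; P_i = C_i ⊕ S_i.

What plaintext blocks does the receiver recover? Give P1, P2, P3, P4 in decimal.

Only C1 changed, to 2. In OFB, a change in C_i flips the same bit in P_i only; the keystream is unaffected. Decrypting the received ciphertext:
P1: S = E(K, 2) = 5; 2 ⊕ 5 = 7.
P2: S = E(K, 5) = 14; 15 ⊕ 14 = 1.
P3: S = E(K, 14) = 3; 3 ⊕ 3 = 0.
P4: S = E(K, 3) = 13; 8 ⊕ 13 = 5.
Blocks that differ from the original plaintext: P1.

P1 = 7, P2 = 1, P3 = 0, P4 = 5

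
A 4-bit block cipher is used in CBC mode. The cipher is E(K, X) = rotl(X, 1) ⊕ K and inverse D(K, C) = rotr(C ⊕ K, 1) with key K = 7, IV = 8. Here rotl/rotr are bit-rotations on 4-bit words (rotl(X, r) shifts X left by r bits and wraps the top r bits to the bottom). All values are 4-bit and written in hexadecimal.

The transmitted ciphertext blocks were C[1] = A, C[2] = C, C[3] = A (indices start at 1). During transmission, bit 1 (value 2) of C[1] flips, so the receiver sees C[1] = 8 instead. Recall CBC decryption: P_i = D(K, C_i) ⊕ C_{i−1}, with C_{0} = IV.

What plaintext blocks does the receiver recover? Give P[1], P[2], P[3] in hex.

P[1] = 7, P[2] = 5, P[3] = 2

Only C[1] changed, to 8. In CBC, a change in C_i garbles P_i and flips the same bit in P_{i+1}. Decrypting the received ciphertext:
P[1]: D(K, 8) = F; F ⊕ 8 = 7.
P[2]: D(K, C) = D; D ⊕ 8 = 5.
P[3]: D(K, A) = E; E ⊕ C = 2.
Blocks that differ from the original plaintext: P[1], P[2].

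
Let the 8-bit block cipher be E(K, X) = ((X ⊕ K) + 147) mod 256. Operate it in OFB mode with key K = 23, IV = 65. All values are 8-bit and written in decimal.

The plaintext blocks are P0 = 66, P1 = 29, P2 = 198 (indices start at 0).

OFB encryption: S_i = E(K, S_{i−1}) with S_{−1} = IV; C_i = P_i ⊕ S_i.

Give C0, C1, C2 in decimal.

C0 = 171, C1 = 140, C2 = 223

C0: S = E(K, 65) = 233; 66 ⊕ 233 = 171.
C1: S = E(K, 233) = 145; 29 ⊕ 145 = 140.
C2: S = E(K, 145) = 25; 198 ⊕ 25 = 223.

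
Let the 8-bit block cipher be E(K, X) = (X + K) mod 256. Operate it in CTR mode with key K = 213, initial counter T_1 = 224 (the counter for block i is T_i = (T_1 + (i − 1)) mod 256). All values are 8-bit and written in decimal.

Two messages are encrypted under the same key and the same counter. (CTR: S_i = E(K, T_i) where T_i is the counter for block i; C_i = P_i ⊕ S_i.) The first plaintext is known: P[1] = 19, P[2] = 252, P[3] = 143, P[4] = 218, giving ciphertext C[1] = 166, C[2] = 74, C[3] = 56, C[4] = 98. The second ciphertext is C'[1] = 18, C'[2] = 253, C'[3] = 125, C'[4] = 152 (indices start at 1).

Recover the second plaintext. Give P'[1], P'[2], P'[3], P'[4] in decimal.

In CTR with a reused counter, both messages share the same keystream S_i, so C_i ⊕ C'_i = P_i ⊕ P'_i and thus P'_i = P_i ⊕ C_i ⊕ C'_i.
P'[1]: 19 ⊕ 166 ⊕ 18 = 167.
P'[2]: 252 ⊕ 74 ⊕ 253 = 75.
P'[3]: 143 ⊕ 56 ⊕ 125 = 202.
P'[4]: 218 ⊕ 98 ⊕ 152 = 32.

P'[1] = 167, P'[2] = 75, P'[3] = 202, P'[4] = 32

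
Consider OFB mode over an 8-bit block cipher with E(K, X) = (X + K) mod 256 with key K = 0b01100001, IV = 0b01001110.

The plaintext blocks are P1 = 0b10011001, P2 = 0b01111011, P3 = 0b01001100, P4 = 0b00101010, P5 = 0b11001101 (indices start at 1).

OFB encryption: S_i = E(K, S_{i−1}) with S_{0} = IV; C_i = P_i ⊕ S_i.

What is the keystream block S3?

C1: S = E(K, 0b01001110) = 0b10101111; 0b10011001 ⊕ 0b10101111 = 0b00110110.
C2: S = E(K, 0b10101111) = 0b00010000; 0b01111011 ⊕ 0b00010000 = 0b01101011.
C3: S = E(K, 0b00010000) = 0b01110001; 0b01001100 ⊕ 0b01110001 = 0b00111101.
So S3 = 0b01110001.

0b01110001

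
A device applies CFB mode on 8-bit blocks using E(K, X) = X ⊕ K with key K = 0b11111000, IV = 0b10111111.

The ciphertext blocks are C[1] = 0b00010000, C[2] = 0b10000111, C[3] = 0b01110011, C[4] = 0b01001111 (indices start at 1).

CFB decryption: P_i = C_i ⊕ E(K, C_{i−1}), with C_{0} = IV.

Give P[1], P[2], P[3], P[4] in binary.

P[1]: E(K, 0b10111111) = 0b01000111; 0b00010000 ⊕ 0b01000111 = 0b01010111.
P[2]: E(K, 0b00010000) = 0b11101000; 0b10000111 ⊕ 0b11101000 = 0b01101111.
P[3]: E(K, 0b10000111) = 0b01111111; 0b01110011 ⊕ 0b01111111 = 0b00001100.
P[4]: E(K, 0b01110011) = 0b10001011; 0b01001111 ⊕ 0b10001011 = 0b11000100.

P[1] = 0b01010111, P[2] = 0b01101111, P[3] = 0b00001100, P[4] = 0b11000100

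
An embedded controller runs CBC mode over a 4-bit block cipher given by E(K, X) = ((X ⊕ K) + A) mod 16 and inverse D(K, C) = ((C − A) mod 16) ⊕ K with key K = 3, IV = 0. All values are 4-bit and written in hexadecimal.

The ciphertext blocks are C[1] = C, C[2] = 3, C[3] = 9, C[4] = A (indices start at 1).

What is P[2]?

CBC decryption: P_i = D(K, C_i) ⊕ C_{i−1}, with C_{0} = IV.
P[2]: D(K, 3) = A; A ⊕ C = 6.

P[2] = 6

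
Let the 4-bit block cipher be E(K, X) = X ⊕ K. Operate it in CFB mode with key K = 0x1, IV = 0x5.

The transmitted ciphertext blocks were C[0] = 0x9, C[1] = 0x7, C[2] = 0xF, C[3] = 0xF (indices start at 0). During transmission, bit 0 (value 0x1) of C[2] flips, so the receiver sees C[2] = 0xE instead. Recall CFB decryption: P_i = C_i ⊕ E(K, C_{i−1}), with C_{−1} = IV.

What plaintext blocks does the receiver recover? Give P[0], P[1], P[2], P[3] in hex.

Only C[2] changed, to 0xE. In CFB, a change in C_i flips the same bit in P_i and garbles P_{i+1}. Decrypting the received ciphertext:
P[0]: E(K, 0x5) = 0x4; 0x9 ⊕ 0x4 = 0xD.
P[1]: E(K, 0x9) = 0x8; 0x7 ⊕ 0x8 = 0xF.
P[2]: E(K, 0x7) = 0x6; 0xE ⊕ 0x6 = 0x8.
P[3]: E(K, 0xE) = 0xF; 0xF ⊕ 0xF = 0x0.
Blocks that differ from the original plaintext: P[2], P[3].

P[0] = 0xD, P[1] = 0xF, P[2] = 0x8, P[3] = 0x0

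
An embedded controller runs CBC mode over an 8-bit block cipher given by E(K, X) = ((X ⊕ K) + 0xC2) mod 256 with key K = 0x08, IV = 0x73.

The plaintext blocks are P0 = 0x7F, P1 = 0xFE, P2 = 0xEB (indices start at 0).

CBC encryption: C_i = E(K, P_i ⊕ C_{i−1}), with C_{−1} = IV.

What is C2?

C0: P0 ⊕ 0x73 = 0x0C; E(K, 0x0C) = 0xC6.
C1: P1 ⊕ 0xC6 = 0x38; E(K, 0x38) = 0xF2.
C2: P2 ⊕ 0xF2 = 0x19; E(K, 0x19) = 0xD3.

C2 = 0xD3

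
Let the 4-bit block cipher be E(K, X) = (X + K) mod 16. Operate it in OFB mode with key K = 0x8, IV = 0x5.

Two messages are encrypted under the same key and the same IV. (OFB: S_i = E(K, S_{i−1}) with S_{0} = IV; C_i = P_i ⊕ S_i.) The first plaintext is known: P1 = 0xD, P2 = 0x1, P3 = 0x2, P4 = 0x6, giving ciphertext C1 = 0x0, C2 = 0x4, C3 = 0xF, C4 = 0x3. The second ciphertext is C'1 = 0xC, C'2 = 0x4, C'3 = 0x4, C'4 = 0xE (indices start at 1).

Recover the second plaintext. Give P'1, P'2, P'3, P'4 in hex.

P'1 = 0x1, P'2 = 0x1, P'3 = 0x9, P'4 = 0xB

In OFB with a reused IV, both messages share the same keystream S_i, so C_i ⊕ C'_i = P_i ⊕ P'_i and thus P'_i = P_i ⊕ C_i ⊕ C'_i.
P'1: 0xD ⊕ 0x0 ⊕ 0xC = 0x1.
P'2: 0x1 ⊕ 0x4 ⊕ 0x4 = 0x1.
P'3: 0x2 ⊕ 0xF ⊕ 0x4 = 0x9.
P'4: 0x6 ⊕ 0x3 ⊕ 0xE = 0xB.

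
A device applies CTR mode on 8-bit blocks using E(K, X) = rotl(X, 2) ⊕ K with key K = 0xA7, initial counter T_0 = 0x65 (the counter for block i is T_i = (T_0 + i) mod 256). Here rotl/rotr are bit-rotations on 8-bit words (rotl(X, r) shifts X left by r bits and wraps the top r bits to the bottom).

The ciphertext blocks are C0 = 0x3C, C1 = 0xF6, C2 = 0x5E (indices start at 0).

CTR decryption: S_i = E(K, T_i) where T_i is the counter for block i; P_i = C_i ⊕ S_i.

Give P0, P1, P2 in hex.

P0 = 0x0E, P1 = 0xC8, P2 = 0x64

P0: T = 0x65, S = E(K, T) = 0x32; 0x3C ⊕ 0x32 = 0x0E.
P1: T = 0x66, S = E(K, T) = 0x3E; 0xF6 ⊕ 0x3E = 0xC8.
P2: T = 0x67, S = E(K, T) = 0x3A; 0x5E ⊕ 0x3A = 0x64.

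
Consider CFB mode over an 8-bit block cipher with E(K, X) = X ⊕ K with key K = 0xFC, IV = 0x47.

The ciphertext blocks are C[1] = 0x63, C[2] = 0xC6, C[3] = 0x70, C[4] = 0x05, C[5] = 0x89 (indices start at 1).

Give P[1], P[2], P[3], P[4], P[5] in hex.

P[1] = 0xD8, P[2] = 0x59, P[3] = 0x4A, P[4] = 0x89, P[5] = 0x70

CFB decryption: P_i = C_i ⊕ E(K, C_{i−1}), with C_{0} = IV.
P[1]: E(K, 0x47) = 0xBB; 0x63 ⊕ 0xBB = 0xD8.
P[2]: E(K, 0x63) = 0x9F; 0xC6 ⊕ 0x9F = 0x59.
P[3]: E(K, 0xC6) = 0x3A; 0x70 ⊕ 0x3A = 0x4A.
P[4]: E(K, 0x70) = 0x8C; 0x05 ⊕ 0x8C = 0x89.
P[5]: E(K, 0x05) = 0xF9; 0x89 ⊕ 0xF9 = 0x70.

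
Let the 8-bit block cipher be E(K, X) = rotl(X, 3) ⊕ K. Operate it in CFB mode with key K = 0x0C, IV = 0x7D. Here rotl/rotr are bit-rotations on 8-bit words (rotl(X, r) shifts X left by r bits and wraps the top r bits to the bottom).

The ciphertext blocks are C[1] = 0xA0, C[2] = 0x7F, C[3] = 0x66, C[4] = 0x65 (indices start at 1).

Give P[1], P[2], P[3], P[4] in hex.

CFB decryption: P_i = C_i ⊕ E(K, C_{i−1}), with C_{0} = IV.
P[1]: E(K, 0x7D) = 0xE7; 0xA0 ⊕ 0xE7 = 0x47.
P[2]: E(K, 0xA0) = 0x09; 0x7F ⊕ 0x09 = 0x76.
P[3]: E(K, 0x7F) = 0xF7; 0x66 ⊕ 0xF7 = 0x91.
P[4]: E(K, 0x66) = 0x3F; 0x65 ⊕ 0x3F = 0x5A.

P[1] = 0x47, P[2] = 0x76, P[3] = 0x91, P[4] = 0x5A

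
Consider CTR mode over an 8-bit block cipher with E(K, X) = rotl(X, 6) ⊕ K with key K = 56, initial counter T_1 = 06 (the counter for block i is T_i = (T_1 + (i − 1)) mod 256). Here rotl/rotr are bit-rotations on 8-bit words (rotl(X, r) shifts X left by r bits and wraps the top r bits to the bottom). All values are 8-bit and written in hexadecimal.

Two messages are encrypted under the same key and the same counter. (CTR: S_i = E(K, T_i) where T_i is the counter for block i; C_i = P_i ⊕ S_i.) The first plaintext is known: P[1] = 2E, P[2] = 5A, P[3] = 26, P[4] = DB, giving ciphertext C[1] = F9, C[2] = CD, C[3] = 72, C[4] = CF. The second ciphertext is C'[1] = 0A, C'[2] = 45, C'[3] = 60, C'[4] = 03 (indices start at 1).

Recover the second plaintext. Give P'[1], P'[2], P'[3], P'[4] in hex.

P'[1] = DD, P'[2] = D2, P'[3] = 34, P'[4] = 17

In CTR with a reused counter, both messages share the same keystream S_i, so C_i ⊕ C'_i = P_i ⊕ P'_i and thus P'_i = P_i ⊕ C_i ⊕ C'_i.
P'[1]: 2E ⊕ F9 ⊕ 0A = DD.
P'[2]: 5A ⊕ CD ⊕ 45 = D2.
P'[3]: 26 ⊕ 72 ⊕ 60 = 34.
P'[4]: DB ⊕ CF ⊕ 03 = 17.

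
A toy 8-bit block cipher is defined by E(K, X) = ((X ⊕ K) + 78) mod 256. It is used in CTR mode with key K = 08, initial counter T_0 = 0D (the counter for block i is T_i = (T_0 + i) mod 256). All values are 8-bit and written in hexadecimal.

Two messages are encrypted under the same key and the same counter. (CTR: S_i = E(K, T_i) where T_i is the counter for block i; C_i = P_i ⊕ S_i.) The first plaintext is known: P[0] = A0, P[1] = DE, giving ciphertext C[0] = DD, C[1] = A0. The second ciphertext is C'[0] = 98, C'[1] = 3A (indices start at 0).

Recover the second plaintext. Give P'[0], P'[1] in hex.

In CTR with a reused counter, both messages share the same keystream S_i, so C_i ⊕ C'_i = P_i ⊕ P'_i and thus P'_i = P_i ⊕ C_i ⊕ C'_i.
P'[0]: A0 ⊕ DD ⊕ 98 = E5.
P'[1]: DE ⊕ A0 ⊕ 3A = 44.

P'[0] = E5, P'[1] = 44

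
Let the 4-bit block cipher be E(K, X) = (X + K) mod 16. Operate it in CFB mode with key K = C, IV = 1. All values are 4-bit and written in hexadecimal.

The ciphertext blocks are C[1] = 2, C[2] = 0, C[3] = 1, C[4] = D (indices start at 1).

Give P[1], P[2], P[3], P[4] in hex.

CFB decryption: P_i = C_i ⊕ E(K, C_{i−1}), with C_{0} = IV.
P[1]: E(K, 1) = D; 2 ⊕ D = F.
P[2]: E(K, 2) = E; 0 ⊕ E = E.
P[3]: E(K, 0) = C; 1 ⊕ C = D.
P[4]: E(K, 1) = D; D ⊕ D = 0.

P[1] = F, P[2] = E, P[3] = D, P[4] = 0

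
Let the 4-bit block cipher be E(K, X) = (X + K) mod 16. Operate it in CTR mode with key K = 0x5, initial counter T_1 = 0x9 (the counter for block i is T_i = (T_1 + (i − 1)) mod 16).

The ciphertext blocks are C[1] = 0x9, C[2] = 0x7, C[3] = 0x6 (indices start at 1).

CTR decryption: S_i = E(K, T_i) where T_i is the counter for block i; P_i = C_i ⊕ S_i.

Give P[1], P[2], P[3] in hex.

P[1] = 0x7, P[2] = 0x8, P[3] = 0x6

P[1]: T = 0x9, S = E(K, T) = 0xE; 0x9 ⊕ 0xE = 0x7.
P[2]: T = 0xA, S = E(K, T) = 0xF; 0x7 ⊕ 0xF = 0x8.
P[3]: T = 0xB, S = E(K, T) = 0x0; 0x6 ⊕ 0x0 = 0x6.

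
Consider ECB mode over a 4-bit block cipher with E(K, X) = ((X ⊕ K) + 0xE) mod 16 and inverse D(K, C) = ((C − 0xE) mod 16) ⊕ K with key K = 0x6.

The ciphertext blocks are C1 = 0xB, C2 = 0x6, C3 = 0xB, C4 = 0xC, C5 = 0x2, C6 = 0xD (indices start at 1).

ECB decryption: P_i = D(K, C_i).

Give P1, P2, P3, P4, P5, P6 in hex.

P1: D(K, 0xB) = 0xB.
P2: D(K, 0x6) = 0xE.
P3: D(K, 0xB) = 0xB.
P4: D(K, 0xC) = 0x8.
P5: D(K, 0x2) = 0x2.
P6: D(K, 0xD) = 0x9.

P1 = 0xB, P2 = 0xE, P3 = 0xB, P4 = 0x8, P5 = 0x2, P6 = 0x9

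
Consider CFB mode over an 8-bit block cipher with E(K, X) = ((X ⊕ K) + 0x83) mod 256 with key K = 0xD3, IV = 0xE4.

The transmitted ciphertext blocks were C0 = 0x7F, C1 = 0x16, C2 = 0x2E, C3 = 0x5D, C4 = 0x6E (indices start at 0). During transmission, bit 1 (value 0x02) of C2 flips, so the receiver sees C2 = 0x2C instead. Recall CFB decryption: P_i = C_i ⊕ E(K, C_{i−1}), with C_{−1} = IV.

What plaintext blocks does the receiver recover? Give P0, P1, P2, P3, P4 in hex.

P0 = 0xC5, P1 = 0x39, P2 = 0x64, P3 = 0xDF, P4 = 0x7F

Only C2 changed, to 0x2C. In CFB, a change in C_i flips the same bit in P_i and garbles P_{i+1}. Decrypting the received ciphertext:
P0: E(K, 0xE4) = 0xBA; 0x7F ⊕ 0xBA = 0xC5.
P1: E(K, 0x7F) = 0x2F; 0x16 ⊕ 0x2F = 0x39.
P2: E(K, 0x16) = 0x48; 0x2C ⊕ 0x48 = 0x64.
P3: E(K, 0x2C) = 0x82; 0x5D ⊕ 0x82 = 0xDF.
P4: E(K, 0x5D) = 0x11; 0x6E ⊕ 0x11 = 0x7F.
Blocks that differ from the original plaintext: P2, P3.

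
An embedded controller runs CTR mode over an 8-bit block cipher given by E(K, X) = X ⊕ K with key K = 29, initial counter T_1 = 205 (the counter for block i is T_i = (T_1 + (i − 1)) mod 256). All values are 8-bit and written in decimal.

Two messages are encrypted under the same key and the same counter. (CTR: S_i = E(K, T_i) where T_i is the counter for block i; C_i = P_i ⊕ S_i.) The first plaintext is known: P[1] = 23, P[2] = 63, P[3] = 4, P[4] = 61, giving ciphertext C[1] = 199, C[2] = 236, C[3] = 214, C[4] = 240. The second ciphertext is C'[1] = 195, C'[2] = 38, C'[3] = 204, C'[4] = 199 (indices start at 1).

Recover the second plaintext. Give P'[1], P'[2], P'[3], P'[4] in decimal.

In CTR with a reused counter, both messages share the same keystream S_i, so C_i ⊕ C'_i = P_i ⊕ P'_i and thus P'_i = P_i ⊕ C_i ⊕ C'_i.
P'[1]: 23 ⊕ 199 ⊕ 195 = 19.
P'[2]: 63 ⊕ 236 ⊕ 38 = 245.
P'[3]: 4 ⊕ 214 ⊕ 204 = 30.
P'[4]: 61 ⊕ 240 ⊕ 199 = 10.

P'[1] = 19, P'[2] = 245, P'[3] = 30, P'[4] = 10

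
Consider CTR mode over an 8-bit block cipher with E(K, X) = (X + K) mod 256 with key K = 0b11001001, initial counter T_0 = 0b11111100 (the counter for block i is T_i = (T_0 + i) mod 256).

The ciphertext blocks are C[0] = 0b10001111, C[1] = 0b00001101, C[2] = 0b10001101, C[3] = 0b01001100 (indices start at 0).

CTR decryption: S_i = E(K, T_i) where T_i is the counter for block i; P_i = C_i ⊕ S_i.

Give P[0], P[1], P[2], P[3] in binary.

P[0]: T = 0b11111100, S = E(K, T) = 0b11000101; 0b10001111 ⊕ 0b11000101 = 0b01001010.
P[1]: T = 0b11111101, S = E(K, T) = 0b11000110; 0b00001101 ⊕ 0b11000110 = 0b11001011.
P[2]: T = 0b11111110, S = E(K, T) = 0b11000111; 0b10001101 ⊕ 0b11000111 = 0b01001010.
P[3]: T = 0b11111111, S = E(K, T) = 0b11001000; 0b01001100 ⊕ 0b11001000 = 0b10000100.

P[0] = 0b01001010, P[1] = 0b11001011, P[2] = 0b01001010, P[3] = 0b10000100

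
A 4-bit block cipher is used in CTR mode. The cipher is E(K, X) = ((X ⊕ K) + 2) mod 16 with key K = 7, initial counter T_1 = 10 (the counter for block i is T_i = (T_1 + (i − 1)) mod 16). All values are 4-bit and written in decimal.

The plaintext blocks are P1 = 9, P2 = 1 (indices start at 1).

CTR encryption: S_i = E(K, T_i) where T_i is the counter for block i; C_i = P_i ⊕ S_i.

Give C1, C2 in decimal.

C1: T = 10, S = E(K, T) = 15; 9 ⊕ 15 = 6.
C2: T = 11, S = E(K, T) = 14; 1 ⊕ 14 = 15.

C1 = 6, C2 = 15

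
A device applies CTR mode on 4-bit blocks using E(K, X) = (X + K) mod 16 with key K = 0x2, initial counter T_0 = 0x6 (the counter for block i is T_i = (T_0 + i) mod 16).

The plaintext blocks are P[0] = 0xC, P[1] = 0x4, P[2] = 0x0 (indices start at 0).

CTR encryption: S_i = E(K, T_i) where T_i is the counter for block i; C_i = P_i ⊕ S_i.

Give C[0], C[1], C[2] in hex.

C[0]: T = 0x6, S = E(K, T) = 0x8; 0xC ⊕ 0x8 = 0x4.
C[1]: T = 0x7, S = E(K, T) = 0x9; 0x4 ⊕ 0x9 = 0xD.
C[2]: T = 0x8, S = E(K, T) = 0xA; 0x0 ⊕ 0xA = 0xA.

C[0] = 0x4, C[1] = 0xD, C[2] = 0xA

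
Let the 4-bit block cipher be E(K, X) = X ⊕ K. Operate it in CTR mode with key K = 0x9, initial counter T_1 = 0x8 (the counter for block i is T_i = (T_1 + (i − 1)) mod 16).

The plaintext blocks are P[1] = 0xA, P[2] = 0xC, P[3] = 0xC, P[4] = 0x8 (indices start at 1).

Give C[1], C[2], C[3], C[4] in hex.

C[1] = 0xB, C[2] = 0xC, C[3] = 0xF, C[4] = 0xA

CTR encryption: S_i = E(K, T_i) where T_i is the counter for block i; C_i = P_i ⊕ S_i.
C[1]: T = 0x8, S = E(K, T) = 0x1; 0xA ⊕ 0x1 = 0xB.
C[2]: T = 0x9, S = E(K, T) = 0x0; 0xC ⊕ 0x0 = 0xC.
C[3]: T = 0xA, S = E(K, T) = 0x3; 0xC ⊕ 0x3 = 0xF.
C[4]: T = 0xB, S = E(K, T) = 0x2; 0x8 ⊕ 0x2 = 0xA.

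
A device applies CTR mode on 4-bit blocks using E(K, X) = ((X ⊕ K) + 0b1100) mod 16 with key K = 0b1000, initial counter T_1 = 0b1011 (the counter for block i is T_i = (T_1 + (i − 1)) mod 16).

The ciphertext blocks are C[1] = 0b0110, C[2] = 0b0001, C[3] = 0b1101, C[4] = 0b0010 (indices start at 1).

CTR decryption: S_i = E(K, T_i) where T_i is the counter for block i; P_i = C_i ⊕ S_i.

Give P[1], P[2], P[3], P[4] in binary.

P[1] = 0b1001, P[2] = 0b0001, P[3] = 0b1100, P[4] = 0b0000

P[1]: T = 0b1011, S = E(K, T) = 0b1111; 0b0110 ⊕ 0b1111 = 0b1001.
P[2]: T = 0b1100, S = E(K, T) = 0b0000; 0b0001 ⊕ 0b0000 = 0b0001.
P[3]: T = 0b1101, S = E(K, T) = 0b0001; 0b1101 ⊕ 0b0001 = 0b1100.
P[4]: T = 0b1110, S = E(K, T) = 0b0010; 0b0010 ⊕ 0b0010 = 0b0000.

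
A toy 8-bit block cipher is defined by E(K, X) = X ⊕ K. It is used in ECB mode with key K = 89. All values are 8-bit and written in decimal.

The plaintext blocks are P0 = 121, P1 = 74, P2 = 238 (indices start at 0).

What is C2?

C2 = 183

ECB encryption: C_i = E(K, P_i).
C2: E(K, 238) = 183.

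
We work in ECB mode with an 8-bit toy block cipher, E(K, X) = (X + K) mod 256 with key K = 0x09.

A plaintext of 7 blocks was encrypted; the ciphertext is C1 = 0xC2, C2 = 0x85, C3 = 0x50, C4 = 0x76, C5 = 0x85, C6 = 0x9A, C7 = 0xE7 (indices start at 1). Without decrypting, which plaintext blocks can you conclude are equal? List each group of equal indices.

ECB encrypts each block independently with the same key, so equal ciphertext blocks imply equal plaintext blocks.
C2 = C5 = 0x85, so P2 = P5.

P2 = P5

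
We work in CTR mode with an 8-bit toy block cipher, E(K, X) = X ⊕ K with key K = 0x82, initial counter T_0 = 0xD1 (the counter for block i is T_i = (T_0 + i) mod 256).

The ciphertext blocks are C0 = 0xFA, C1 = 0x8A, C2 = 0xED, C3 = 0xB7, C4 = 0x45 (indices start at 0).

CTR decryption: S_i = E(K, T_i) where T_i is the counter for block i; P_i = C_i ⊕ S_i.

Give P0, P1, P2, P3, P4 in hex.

P0: T = 0xD1, S = E(K, T) = 0x53; 0xFA ⊕ 0x53 = 0xA9.
P1: T = 0xD2, S = E(K, T) = 0x50; 0x8A ⊕ 0x50 = 0xDA.
P2: T = 0xD3, S = E(K, T) = 0x51; 0xED ⊕ 0x51 = 0xBC.
P3: T = 0xD4, S = E(K, T) = 0x56; 0xB7 ⊕ 0x56 = 0xE1.
P4: T = 0xD5, S = E(K, T) = 0x57; 0x45 ⊕ 0x57 = 0x12.

P0 = 0xA9, P1 = 0xDA, P2 = 0xBC, P3 = 0xE1, P4 = 0x12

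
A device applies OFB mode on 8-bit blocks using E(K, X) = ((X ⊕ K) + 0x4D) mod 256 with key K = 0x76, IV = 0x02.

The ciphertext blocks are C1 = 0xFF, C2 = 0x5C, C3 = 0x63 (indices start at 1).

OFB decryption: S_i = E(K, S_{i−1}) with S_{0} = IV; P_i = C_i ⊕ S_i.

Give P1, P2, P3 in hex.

P1: S = E(K, 0x02) = 0xC1; 0xFF ⊕ 0xC1 = 0x3E.
P2: S = E(K, 0xC1) = 0x04; 0x5C ⊕ 0x04 = 0x58.
P3: S = E(K, 0x04) = 0xBF; 0x63 ⊕ 0xBF = 0xDC.

P1 = 0x3E, P2 = 0x58, P3 = 0xDC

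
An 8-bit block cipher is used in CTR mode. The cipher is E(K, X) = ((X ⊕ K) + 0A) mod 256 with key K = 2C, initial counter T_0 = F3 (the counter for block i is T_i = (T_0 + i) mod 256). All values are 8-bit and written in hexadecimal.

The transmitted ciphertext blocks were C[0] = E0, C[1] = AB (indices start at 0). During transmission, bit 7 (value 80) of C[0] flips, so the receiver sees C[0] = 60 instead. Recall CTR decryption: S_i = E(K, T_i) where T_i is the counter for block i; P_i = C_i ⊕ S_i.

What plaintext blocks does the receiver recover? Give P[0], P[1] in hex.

P[0] = 89, P[1] = 49

Only C[0] changed, to 60. In CTR, a change in C_i flips the same bit in P_i only; the keystream is unaffected. Decrypting the received ciphertext:
P[0]: T = F3, S = E(K, T) = E9; 60 ⊕ E9 = 89.
P[1]: T = F4, S = E(K, T) = E2; AB ⊕ E2 = 49.
Blocks that differ from the original plaintext: P[0].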